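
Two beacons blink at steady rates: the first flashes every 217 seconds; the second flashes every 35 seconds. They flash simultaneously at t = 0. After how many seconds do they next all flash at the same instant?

We need the least common multiple of the intervals.
217 = 7 × 31
35 = 5 × 7
LCM(217, 35) = 5 × 7 × 31 = 1085.

1085 seconds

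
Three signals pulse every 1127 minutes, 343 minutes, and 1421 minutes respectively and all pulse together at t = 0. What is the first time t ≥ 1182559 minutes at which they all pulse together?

Joint pulses occur at multiples of LCM(1127, 343, 1421).
1127 = 7^2 × 23
343 = 7^3
1421 = 7^2 × 29
LCM(1127, 343, 1421) = 7^3 × 23 × 29 = 228781.
Smallest multiple of 228781 that is ≥ 1182559: ⌈1182559/228781⌉ × 228781 = 6 × 228781 = 1372686.

1372686 minutes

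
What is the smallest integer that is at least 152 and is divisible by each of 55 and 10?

The integer must be a common multiple of 55 and 10, so a multiple of their LCM.
55 = 5 × 11
10 = 2 × 5
LCM(55, 10) = 2 × 5 × 11 = 110.
Smallest multiple of 110 that is ≥ 152: ⌈152/110⌉ × 110 = 2 × 110 = 220.

220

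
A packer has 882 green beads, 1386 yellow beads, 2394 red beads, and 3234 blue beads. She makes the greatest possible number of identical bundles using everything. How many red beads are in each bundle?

57

Number of bundles = gcd(882, 1386, 2394, 3234).
882 = 2 × 3^2 × 7^2
1386 = 2 × 3^2 × 7 × 11
2394 = 2 × 3^2 × 7 × 19
3234 = 2 × 3 × 7^2 × 11
gcd(882, 1386, 2394, 3234) = 2 × 3 × 7 = 42.
red beads per bundle = 2394 / 42 = 57.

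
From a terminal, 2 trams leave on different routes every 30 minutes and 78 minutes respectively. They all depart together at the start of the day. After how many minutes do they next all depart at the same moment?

390 minutes

They coincide at every common multiple of the periods; the first is the LCM.
30 = 2 × 3 × 5
78 = 2 × 3 × 13
LCM(30, 78) = 2 × 3 × 5 × 13 = 390.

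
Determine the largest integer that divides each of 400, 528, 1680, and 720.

16

400 = 2^4 × 5^2
528 = 2^4 × 3 × 11
1680 = 2^4 × 3 × 5 × 7
720 = 2^4 × 3^2 × 5
gcd(400, 528, 1680, 720) = 2^4 = 16.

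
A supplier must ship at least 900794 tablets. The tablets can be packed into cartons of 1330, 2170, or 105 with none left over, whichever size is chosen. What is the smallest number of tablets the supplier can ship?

989520

The number of tablets must be a common multiple of 1330, 2170, and 105, so a multiple of their LCM.
1330 = 2 × 5 × 7 × 19
2170 = 2 × 5 × 7 × 31
105 = 3 × 5 × 7
LCM(1330, 2170, 105) = 2 × 3 × 5 × 7 × 19 × 31 = 123690.
Smallest multiple of 123690 that is ≥ 900794: ⌈900794/123690⌉ × 123690 = 8 × 123690 = 989520.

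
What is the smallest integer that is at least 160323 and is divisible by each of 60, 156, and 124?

The integer must be a common multiple of 60, 156, and 124, so a multiple of their LCM.
60 = 2^2 × 3 × 5
156 = 2^2 × 3 × 13
124 = 2^2 × 31
LCM(60, 156, 124) = 2^2 × 3 × 5 × 13 × 31 = 24180.
Smallest multiple of 24180 that is ≥ 160323: ⌈160323/24180⌉ × 24180 = 7 × 24180 = 169260.

169260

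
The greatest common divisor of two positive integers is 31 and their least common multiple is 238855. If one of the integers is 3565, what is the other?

For two integers, gcd × lcm = product, so the other is (31 × 238855) / 3565 = 7404505 / 3565 = 2077.

2077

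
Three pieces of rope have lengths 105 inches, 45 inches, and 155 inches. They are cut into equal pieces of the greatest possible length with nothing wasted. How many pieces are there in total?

61

Piece length = gcd(105, 45, 155).
105 = 3 × 5 × 7
45 = 3^2 × 5
155 = 5 × 31
gcd(105, 45, 155) = 5.
Total pieces = 105/5 + 45/5 + 155/5 = 21 + 9 + 31 = 61.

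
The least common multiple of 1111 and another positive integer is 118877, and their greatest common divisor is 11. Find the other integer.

1177

gcd × lcm = product of the two integers, so the other integer is (11 × 118877) / 1111 = 1177.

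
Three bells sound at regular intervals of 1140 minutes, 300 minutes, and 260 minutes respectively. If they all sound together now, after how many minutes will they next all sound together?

74100 minutes

They coincide at every common multiple of the periods; the first is the LCM.
1140 = 2^2 × 3 × 5 × 19
300 = 2^2 × 3 × 5^2
260 = 2^2 × 5 × 13
LCM(1140, 300, 260) = 2^2 × 3 × 5^2 × 13 × 19 = 74100.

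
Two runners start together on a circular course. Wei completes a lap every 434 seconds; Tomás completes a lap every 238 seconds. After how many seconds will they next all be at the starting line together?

The first simultaneous occurrence is after LCM of the individual periods.
434 = 2 × 7 × 31
238 = 2 × 7 × 17
LCM(434, 238) = 2 × 7 × 17 × 31 = 7378.

7378 seconds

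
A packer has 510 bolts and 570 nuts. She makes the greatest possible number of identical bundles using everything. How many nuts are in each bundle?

Number of bundles = gcd(510, 570).
510 = 2 × 3 × 5 × 17
570 = 2 × 3 × 5 × 19
gcd(510, 570) = 2 × 3 × 5 = 30.
nuts per bundle = 570 / 30 = 19.

19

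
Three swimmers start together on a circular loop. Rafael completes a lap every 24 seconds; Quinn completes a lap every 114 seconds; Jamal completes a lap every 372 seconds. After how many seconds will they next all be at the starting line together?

14136 seconds

We need the least common multiple of the intervals.
24 = 2^3 × 3
114 = 2 × 3 × 19
372 = 2^2 × 3 × 31
LCM(24, 114, 372) = 2^3 × 3 × 19 × 31 = 14136.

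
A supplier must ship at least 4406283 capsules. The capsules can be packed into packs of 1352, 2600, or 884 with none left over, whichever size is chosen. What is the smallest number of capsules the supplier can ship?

The number of capsules must be a common multiple of 1352, 2600, and 884, so a multiple of their LCM.
1352 = 2^3 × 13^2
2600 = 2^3 × 5^2 × 13
884 = 2^2 × 13 × 17
LCM(1352, 2600, 884) = 2^3 × 5^2 × 13^2 × 17 = 574600.
Smallest multiple of 574600 that is ≥ 4406283: ⌈4406283/574600⌉ × 574600 = 8 × 574600 = 4596800.

4596800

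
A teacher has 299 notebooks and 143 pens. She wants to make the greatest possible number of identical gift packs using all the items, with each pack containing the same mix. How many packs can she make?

13 packs

The pack count must divide each quantity, so the greatest is gcd(299, 143).
299 = 13 × 23
143 = 11 × 13
gcd(299, 143) = 13.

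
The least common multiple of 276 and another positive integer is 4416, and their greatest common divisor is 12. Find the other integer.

192

gcd × lcm = product of the two integers, so the other integer is (12 × 4416) / 276 = 192.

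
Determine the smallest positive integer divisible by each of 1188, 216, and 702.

30888

1188 = 2^2 × 3^3 × 11
216 = 2^3 × 3^3
702 = 2 × 3^3 × 13
LCM(1188, 216, 702) = 2^3 × 3^3 × 11 × 13 = 30888.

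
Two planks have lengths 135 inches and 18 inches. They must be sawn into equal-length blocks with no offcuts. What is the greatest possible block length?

The block length must divide every plank, so the greatest is gcd(135, 18).
135 = 3^3 × 5
18 = 2 × 3^2
gcd(135, 18) = 3^2 = 9.

9 inches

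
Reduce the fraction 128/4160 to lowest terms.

2/65

128 = 2^7
4160 = 2^6 × 5 × 13
gcd(128, 4160) = 2^6 = 64.
Divide numerator and denominator by 64: 128/4160 = 2/65.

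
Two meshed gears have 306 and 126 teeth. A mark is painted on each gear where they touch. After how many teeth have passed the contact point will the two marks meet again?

We need the least common multiple of the intervals.
306 = 2 × 3^2 × 17
126 = 2 × 3^2 × 7
LCM(306, 126) = 2 × 3^2 × 7 × 17 = 2142.

2142 teeth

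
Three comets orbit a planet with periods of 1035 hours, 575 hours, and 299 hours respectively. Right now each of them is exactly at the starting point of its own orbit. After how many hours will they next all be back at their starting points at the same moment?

67275 hours

They coincide at every common multiple of the periods; the first is the LCM.
1035 = 3^2 × 5 × 23
575 = 5^2 × 23
299 = 13 × 23
LCM(1035, 575, 299) = 3^2 × 5^2 × 13 × 23 = 67275.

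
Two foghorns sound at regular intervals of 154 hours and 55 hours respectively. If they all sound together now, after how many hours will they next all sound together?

770 hours

They coincide at every common multiple of the periods; the first is the LCM.
154 = 2 × 7 × 11
55 = 5 × 11
LCM(154, 55) = 2 × 5 × 7 × 11 = 770.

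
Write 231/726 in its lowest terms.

231 = 3 × 7 × 11
726 = 2 × 3 × 11^2
gcd(231, 726) = 3 × 11 = 33.
Divide numerator and denominator by 33: 231/726 = 7/22.

7/22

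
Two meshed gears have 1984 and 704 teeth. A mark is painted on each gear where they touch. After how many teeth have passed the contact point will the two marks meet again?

The first simultaneous occurrence is after LCM of the individual periods.
1984 = 2^6 × 31
704 = 2^6 × 11
LCM(1984, 704) = 2^6 × 11 × 31 = 21824.

21824 teeth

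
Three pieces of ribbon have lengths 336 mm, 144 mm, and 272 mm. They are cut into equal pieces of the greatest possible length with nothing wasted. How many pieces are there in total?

47

Piece length = gcd(336, 144, 272).
336 = 2^4 × 3 × 7
144 = 2^4 × 3^2
272 = 2^4 × 17
gcd(336, 144, 272) = 2^4 = 16.
Total pieces = 336/16 + 144/16 + 272/16 = 21 + 9 + 17 = 47.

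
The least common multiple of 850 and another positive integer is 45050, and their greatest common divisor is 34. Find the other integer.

1802

gcd × lcm = product of the two integers, so the other integer is (34 × 45050) / 850 = 1802.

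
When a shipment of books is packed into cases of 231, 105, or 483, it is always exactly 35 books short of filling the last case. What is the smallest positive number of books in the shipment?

Being 35 short of a full case of size k means N ≡ −35 (mod k), i.e. N + 35 is a multiple of each size.
231 = 3 × 7 × 11
105 = 3 × 5 × 7
483 = 3 × 7 × 23
LCM(231, 105, 483) = 3 × 5 × 7 × 11 × 23 = 26565.
Smallest positive N is 26565 − 35 = 26530.

26530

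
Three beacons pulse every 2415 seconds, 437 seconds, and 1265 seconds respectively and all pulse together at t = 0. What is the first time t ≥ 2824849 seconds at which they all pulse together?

3028410 seconds

Joint pulses occur at multiples of LCM(2415, 437, 1265).
2415 = 3 × 5 × 7 × 23
437 = 19 × 23
1265 = 5 × 11 × 23
LCM(2415, 437, 1265) = 3 × 5 × 7 × 11 × 19 × 23 = 504735.
Smallest multiple of 504735 that is ≥ 2824849: ⌈2824849/504735⌉ × 504735 = 6 × 504735 = 3028410.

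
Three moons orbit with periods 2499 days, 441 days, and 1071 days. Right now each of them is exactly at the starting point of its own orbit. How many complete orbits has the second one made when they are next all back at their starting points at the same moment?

17 orbits

They are all back at their starting positions together after one LCM of the periods.
2499 = 3 × 7^2 × 17
441 = 3^2 × 7^2
1071 = 3^2 × 7 × 17
LCM(2499, 441, 1071) = 3^2 × 7^2 × 17 = 7497.
Orbits for period 441: 7497 / 441 = 17.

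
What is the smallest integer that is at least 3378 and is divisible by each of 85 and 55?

The integer must be a common multiple of 85 and 55, so a multiple of their LCM.
85 = 5 × 17
55 = 5 × 11
LCM(85, 55) = 5 × 11 × 17 = 935.
Smallest multiple of 935 that is ≥ 3378: ⌈3378/935⌉ × 935 = 4 × 935 = 3740.

3740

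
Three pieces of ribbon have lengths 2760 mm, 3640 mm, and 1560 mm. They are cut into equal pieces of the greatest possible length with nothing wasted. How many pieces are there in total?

Piece length = gcd(2760, 3640, 1560).
2760 = 2^3 × 3 × 5 × 23
3640 = 2^3 × 5 × 7 × 13
1560 = 2^3 × 3 × 5 × 13
gcd(2760, 3640, 1560) = 2^3 × 5 = 40.
Total pieces = 2760/40 + 3640/40 + 1560/40 = 69 + 91 + 39 = 199.

199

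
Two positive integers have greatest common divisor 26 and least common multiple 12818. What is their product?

For any two positive integers, gcd × lcm = product = 26 × 12818 = 333268.

333268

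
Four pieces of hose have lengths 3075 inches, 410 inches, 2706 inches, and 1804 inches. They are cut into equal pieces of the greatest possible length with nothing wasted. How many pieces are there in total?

Piece length = gcd(3075, 410, 2706, 1804).
3075 = 3 × 5^2 × 41
410 = 2 × 5 × 41
2706 = 2 × 3 × 11 × 41
1804 = 2^2 × 11 × 41
gcd(3075, 410, 2706, 1804) = 41.
Total pieces = 3075/41 + 410/41 + 2706/41 + 1804/41 = 75 + 10 + 66 + 44 = 195.

195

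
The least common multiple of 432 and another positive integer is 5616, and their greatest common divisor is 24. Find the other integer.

312

gcd × lcm = product of the two integers, so the other integer is (24 × 5616) / 432 = 312.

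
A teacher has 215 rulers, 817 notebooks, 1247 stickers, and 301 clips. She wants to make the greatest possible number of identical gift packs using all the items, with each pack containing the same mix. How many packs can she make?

The pack count must divide each quantity, so the greatest is gcd(215, 817, 1247, 301).
215 = 5 × 43
817 = 19 × 43
1247 = 29 × 43
301 = 7 × 43
gcd(215, 817, 1247, 301) = 43.

43 packs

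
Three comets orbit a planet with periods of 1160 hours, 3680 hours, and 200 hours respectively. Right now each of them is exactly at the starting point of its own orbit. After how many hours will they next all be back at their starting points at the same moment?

533600 hours

They coincide at every common multiple of the periods; the first is the LCM.
1160 = 2^3 × 5 × 29
3680 = 2^5 × 5 × 23
200 = 2^3 × 5^2
LCM(1160, 3680, 200) = 2^5 × 5^2 × 23 × 29 = 533600.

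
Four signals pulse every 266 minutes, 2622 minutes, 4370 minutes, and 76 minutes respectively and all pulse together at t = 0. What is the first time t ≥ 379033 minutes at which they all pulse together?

Joint pulses occur at multiples of LCM(266, 2622, 4370, 76).
266 = 2 × 7 × 19
2622 = 2 × 3 × 19 × 23
4370 = 2 × 5 × 19 × 23
76 = 2^2 × 19
LCM(266, 2622, 4370, 76) = 2^2 × 3 × 5 × 7 × 19 × 23 = 183540.
Smallest multiple of 183540 that is ≥ 379033: ⌈379033/183540⌉ × 183540 = 3 × 183540 = 550620.

550620 minutes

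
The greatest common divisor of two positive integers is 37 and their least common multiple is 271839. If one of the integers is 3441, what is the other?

2923

For two integers, gcd × lcm = product, so the other is (37 × 271839) / 3441 = 10058043 / 3441 = 2923.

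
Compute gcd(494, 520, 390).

494 = 2 × 13 × 19
520 = 2^3 × 5 × 13
390 = 2 × 3 × 5 × 13
gcd(494, 520, 390) = 2 × 13 = 26.

26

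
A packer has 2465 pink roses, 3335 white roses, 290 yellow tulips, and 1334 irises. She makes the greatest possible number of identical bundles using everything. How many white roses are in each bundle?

115

Number of bundles = gcd(2465, 3335, 290, 1334).
2465 = 5 × 17 × 29
3335 = 5 × 23 × 29
290 = 2 × 5 × 29
1334 = 2 × 23 × 29
gcd(2465, 3335, 290, 1334) = 29.
white roses per bundle = 3335 / 29 = 115.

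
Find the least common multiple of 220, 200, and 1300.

28600

220 = 2^2 × 5 × 11
200 = 2^3 × 5^2
1300 = 2^2 × 5^2 × 13
LCM(220, 200, 1300) = 2^3 × 5^2 × 11 × 13 = 28600.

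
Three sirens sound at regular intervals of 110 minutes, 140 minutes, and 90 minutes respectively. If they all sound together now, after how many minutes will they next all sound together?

13860 minutes

We need the least common multiple of the intervals.
110 = 2 × 5 × 11
140 = 2^2 × 5 × 7
90 = 2 × 3^2 × 5
LCM(110, 140, 90) = 2^2 × 3^2 × 5 × 7 × 11 = 13860.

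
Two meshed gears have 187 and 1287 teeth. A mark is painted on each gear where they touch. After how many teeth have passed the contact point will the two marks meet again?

21879 teeth

The first simultaneous occurrence is after LCM of the individual periods.
187 = 11 × 17
1287 = 3^2 × 11 × 13
LCM(187, 1287) = 3^2 × 11 × 13 × 17 = 21879.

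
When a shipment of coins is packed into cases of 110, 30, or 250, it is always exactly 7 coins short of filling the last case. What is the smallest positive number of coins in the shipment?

8243

Being 7 short of a full case of size k means N ≡ −7 (mod k), i.e. N + 7 is a multiple of each size.
110 = 2 × 5 × 11
30 = 2 × 3 × 5
250 = 2 × 5^3
LCM(110, 30, 250) = 2 × 3 × 5^3 × 11 = 8250.
Smallest positive N is 8250 − 7 = 8243.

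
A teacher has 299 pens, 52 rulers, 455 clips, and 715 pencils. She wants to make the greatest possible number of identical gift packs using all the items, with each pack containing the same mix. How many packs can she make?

13 packs

The pack count must divide each quantity, so the greatest is gcd(299, 52, 455, 715).
299 = 13 × 23
52 = 2^2 × 13
455 = 5 × 7 × 13
715 = 5 × 11 × 13
gcd(299, 52, 455, 715) = 13.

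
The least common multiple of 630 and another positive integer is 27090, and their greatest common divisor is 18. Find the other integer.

gcd × lcm = product of the two integers, so the other integer is (18 × 27090) / 630 = 774.

774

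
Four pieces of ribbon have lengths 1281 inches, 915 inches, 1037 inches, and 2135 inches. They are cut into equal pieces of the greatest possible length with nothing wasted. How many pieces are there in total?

Piece length = gcd(1281, 915, 1037, 2135).
1281 = 3 × 7 × 61
915 = 3 × 5 × 61
1037 = 17 × 61
2135 = 5 × 7 × 61
gcd(1281, 915, 1037, 2135) = 61.
Total pieces = 1281/61 + 915/61 + 1037/61 + 2135/61 = 21 + 15 + 17 + 35 = 88.

88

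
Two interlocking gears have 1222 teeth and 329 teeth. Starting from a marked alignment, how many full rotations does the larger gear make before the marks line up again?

7 rotations

The first common completion time is the LCM of the periods.
1222 = 2 × 13 × 47
329 = 7 × 47
LCM(1222, 329) = 2 × 7 × 13 × 47 = 8554.
Rotations for period 1222: 8554 / 1222 = 7.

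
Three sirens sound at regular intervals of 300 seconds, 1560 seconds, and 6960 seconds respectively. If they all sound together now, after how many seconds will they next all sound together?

We need the least common multiple of the intervals.
300 = 2^2 × 3 × 5^2
1560 = 2^3 × 3 × 5 × 13
6960 = 2^4 × 3 × 5 × 29
LCM(300, 1560, 6960) = 2^4 × 3 × 5^2 × 13 × 29 = 452400.

452400 seconds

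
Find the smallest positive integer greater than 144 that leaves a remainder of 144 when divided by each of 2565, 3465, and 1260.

N − 144 must be a common multiple of 2565, 3465, and 1260.
2565 = 3^3 × 5 × 19
3465 = 3^2 × 5 × 7 × 11
1260 = 2^2 × 3^2 × 5 × 7
LCM(2565, 3465, 1260) = 2^2 × 3^3 × 5 × 7 × 11 × 19 = 790020.
Smallest N > 144 is LCM + 144 = 790020 + 144 = 790164.

790164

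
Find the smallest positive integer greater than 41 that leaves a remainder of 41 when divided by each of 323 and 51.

1010

N − 41 must be a common multiple of 323 and 51.
323 = 17 × 19
51 = 3 × 17
LCM(323, 51) = 3 × 17 × 19 = 969.
Smallest N > 41 is LCM + 41 = 969 + 41 = 1010.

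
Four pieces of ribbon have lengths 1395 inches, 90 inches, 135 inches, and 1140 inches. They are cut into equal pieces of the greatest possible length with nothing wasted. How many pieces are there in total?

Piece length = gcd(1395, 90, 135, 1140).
1395 = 3^2 × 5 × 31
90 = 2 × 3^2 × 5
135 = 3^3 × 5
1140 = 2^2 × 3 × 5 × 19
gcd(1395, 90, 135, 1140) = 3 × 5 = 15.
Total pieces = 1395/15 + 90/15 + 135/15 + 1140/15 = 93 + 6 + 9 + 76 = 184.

184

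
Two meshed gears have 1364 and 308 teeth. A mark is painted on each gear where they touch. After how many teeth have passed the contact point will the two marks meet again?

They coincide at every common multiple of the periods; the first is the LCM.
1364 = 2^2 × 11 × 31
308 = 2^2 × 7 × 11
LCM(1364, 308) = 2^2 × 7 × 11 × 31 = 9548.

9548 teeth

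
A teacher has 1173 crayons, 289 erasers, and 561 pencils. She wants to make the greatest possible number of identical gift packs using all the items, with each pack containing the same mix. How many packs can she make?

17 packs

The pack count must divide each quantity, so the greatest is gcd(1173, 289, 561).
1173 = 3 × 17 × 23
289 = 17^2
561 = 3 × 11 × 17
gcd(1173, 289, 561) = 17.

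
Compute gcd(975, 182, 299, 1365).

975 = 3 × 5^2 × 13
182 = 2 × 7 × 13
299 = 13 × 23
1365 = 3 × 5 × 7 × 13
gcd(975, 182, 299, 1365) = 13.

13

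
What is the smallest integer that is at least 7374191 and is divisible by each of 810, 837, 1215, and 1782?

The integer must be a common multiple of 810, 837, 1215, and 1782, so a multiple of their LCM.
810 = 2 × 3^4 × 5
837 = 3^3 × 31
1215 = 3^5 × 5
1782 = 2 × 3^4 × 11
LCM(810, 837, 1215, 1782) = 2 × 3^5 × 5 × 11 × 31 = 828630.
Smallest multiple of 828630 that is ≥ 7374191: ⌈7374191/828630⌉ × 828630 = 9 × 828630 = 7457670.

7457670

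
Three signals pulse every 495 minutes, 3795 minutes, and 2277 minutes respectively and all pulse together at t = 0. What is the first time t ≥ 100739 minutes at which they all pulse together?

102465 minutes

Joint pulses occur at multiples of LCM(495, 3795, 2277).
495 = 3^2 × 5 × 11
3795 = 3 × 5 × 11 × 23
2277 = 3^2 × 11 × 23
LCM(495, 3795, 2277) = 3^2 × 5 × 11 × 23 = 11385.
Smallest multiple of 11385 that is ≥ 100739: ⌈100739/11385⌉ × 11385 = 9 × 11385 = 102465.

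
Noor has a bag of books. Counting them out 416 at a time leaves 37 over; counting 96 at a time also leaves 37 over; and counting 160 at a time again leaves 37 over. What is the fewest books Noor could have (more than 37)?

6277

N − 37 must be a common multiple of 416, 96, and 160.
416 = 2^5 × 13
96 = 2^5 × 3
160 = 2^5 × 5
LCM(416, 96, 160) = 2^5 × 3 × 5 × 13 = 6240.
Smallest N > 37 is LCM + 37 = 6240 + 37 = 6277.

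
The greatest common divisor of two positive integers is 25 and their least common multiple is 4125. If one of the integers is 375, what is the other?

275

For two integers, gcd × lcm = product, so the other is (25 × 4125) / 375 = 103125 / 375 = 275.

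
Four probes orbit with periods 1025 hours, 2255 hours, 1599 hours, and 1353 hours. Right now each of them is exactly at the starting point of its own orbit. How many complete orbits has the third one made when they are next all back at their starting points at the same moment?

275 orbits

The first common completion time is the LCM of the periods.
1025 = 5^2 × 41
2255 = 5 × 11 × 41
1599 = 3 × 13 × 41
1353 = 3 × 11 × 41
LCM(1025, 2255, 1599, 1353) = 3 × 5^2 × 11 × 13 × 41 = 439725.
Orbits for period 1599: 439725 / 1599 = 275.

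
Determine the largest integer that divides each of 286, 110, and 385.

286 = 2 × 11 × 13
110 = 2 × 5 × 11
385 = 5 × 7 × 11
gcd(286, 110, 385) = 11.

11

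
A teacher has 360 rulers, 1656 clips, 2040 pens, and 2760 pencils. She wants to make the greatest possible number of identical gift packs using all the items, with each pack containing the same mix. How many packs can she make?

The pack count must divide each quantity, so the greatest is gcd(360, 1656, 2040, 2760).
360 = 2^3 × 3^2 × 5
1656 = 2^3 × 3^2 × 23
2040 = 2^3 × 3 × 5 × 17
2760 = 2^3 × 3 × 5 × 23
gcd(360, 1656, 2040, 2760) = 2^3 × 3 = 24.

24 packs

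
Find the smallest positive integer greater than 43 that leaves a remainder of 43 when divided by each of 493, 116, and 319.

N − 43 must be a common multiple of 493, 116, and 319.
493 = 17 × 29
116 = 2^2 × 29
319 = 11 × 29
LCM(493, 116, 319) = 2^2 × 11 × 17 × 29 = 21692.
Smallest N > 43 is LCM + 43 = 21692 + 43 = 21735.

21735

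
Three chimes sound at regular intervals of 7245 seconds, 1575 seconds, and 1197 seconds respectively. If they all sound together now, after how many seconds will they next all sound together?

We need the least common multiple of the intervals.
7245 = 3^2 × 5 × 7 × 23
1575 = 3^2 × 5^2 × 7
1197 = 3^2 × 7 × 19
LCM(7245, 1575, 1197) = 3^2 × 5^2 × 7 × 19 × 23 = 688275.

688275 seconds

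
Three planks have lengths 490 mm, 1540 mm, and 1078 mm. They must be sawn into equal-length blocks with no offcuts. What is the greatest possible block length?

14 mm

The block length must divide every plank, so the greatest is gcd(490, 1540, 1078).
490 = 2 × 5 × 7^2
1540 = 2^2 × 5 × 7 × 11
1078 = 2 × 7^2 × 11
gcd(490, 1540, 1078) = 2 × 7 = 14.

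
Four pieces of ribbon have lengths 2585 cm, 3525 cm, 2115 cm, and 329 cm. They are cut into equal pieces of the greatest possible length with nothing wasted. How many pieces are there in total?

Piece length = gcd(2585, 3525, 2115, 329).
2585 = 5 × 11 × 47
3525 = 3 × 5^2 × 47
2115 = 3^2 × 5 × 47
329 = 7 × 47
gcd(2585, 3525, 2115, 329) = 47.
Total pieces = 2585/47 + 3525/47 + 2115/47 + 329/47 = 55 + 75 + 45 + 7 = 182.

182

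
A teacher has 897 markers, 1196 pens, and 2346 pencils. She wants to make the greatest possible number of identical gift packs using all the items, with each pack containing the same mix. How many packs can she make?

The pack count must divide each quantity, so the greatest is gcd(897, 1196, 2346).
897 = 3 × 13 × 23
1196 = 2^2 × 13 × 23
2346 = 2 × 3 × 17 × 23
gcd(897, 1196, 2346) = 23.

23 packs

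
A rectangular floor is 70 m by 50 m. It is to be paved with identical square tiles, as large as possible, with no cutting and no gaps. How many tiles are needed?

Tile side = gcd(70, 50).
70 = 2 × 5 × 7
50 = 2 × 5^2
gcd(70, 50) = 2 × 5 = 10.
Tiles: (70/10) × (50/10) = 7 × 5 = 35.

35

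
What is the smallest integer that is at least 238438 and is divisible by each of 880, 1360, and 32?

The integer must be a common multiple of 880, 1360, and 32, so a multiple of their LCM.
880 = 2^4 × 5 × 11
1360 = 2^4 × 5 × 17
32 = 2^5
LCM(880, 1360, 32) = 2^5 × 5 × 11 × 17 = 29920.
Smallest multiple of 29920 that is ≥ 238438: ⌈238438/29920⌉ × 29920 = 8 × 29920 = 239360.

239360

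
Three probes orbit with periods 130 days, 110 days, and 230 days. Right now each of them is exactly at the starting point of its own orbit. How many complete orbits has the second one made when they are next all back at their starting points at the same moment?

They are all back at their starting positions together after one LCM of the periods.
130 = 2 × 5 × 13
110 = 2 × 5 × 11
230 = 2 × 5 × 23
LCM(130, 110, 230) = 2 × 5 × 11 × 13 × 23 = 32890.
Orbits for period 110: 32890 / 110 = 299.

299 orbits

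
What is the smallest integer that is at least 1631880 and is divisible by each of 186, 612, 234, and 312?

1973088

The integer must be a common multiple of 186, 612, 234, and 312, so a multiple of their LCM.
186 = 2 × 3 × 31
612 = 2^2 × 3^2 × 17
234 = 2 × 3^2 × 13
312 = 2^3 × 3 × 13
LCM(186, 612, 234, 312) = 2^3 × 3^2 × 13 × 17 × 31 = 493272.
Smallest multiple of 493272 that is ≥ 1631880: ⌈1631880/493272⌉ × 493272 = 4 × 493272 = 1973088.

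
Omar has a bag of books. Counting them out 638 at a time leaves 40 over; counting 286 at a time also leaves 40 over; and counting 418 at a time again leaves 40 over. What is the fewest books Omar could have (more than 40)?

157626

N − 40 must be a common multiple of 638, 286, and 418.
638 = 2 × 11 × 29
286 = 2 × 11 × 13
418 = 2 × 11 × 19
LCM(638, 286, 418) = 2 × 11 × 13 × 19 × 29 = 157586.
Smallest N > 40 is LCM + 40 = 157586 + 40 = 157626.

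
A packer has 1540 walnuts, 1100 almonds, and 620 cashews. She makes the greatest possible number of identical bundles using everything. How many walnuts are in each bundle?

Number of bundles = gcd(1540, 1100, 620).
1540 = 2^2 × 5 × 7 × 11
1100 = 2^2 × 5^2 × 11
620 = 2^2 × 5 × 31
gcd(1540, 1100, 620) = 2^2 × 5 = 20.
walnuts per bundle = 1540 / 20 = 77.

77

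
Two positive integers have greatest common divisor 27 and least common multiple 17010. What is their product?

For any two positive integers, gcd × lcm = product = 27 × 17010 = 459270.

459270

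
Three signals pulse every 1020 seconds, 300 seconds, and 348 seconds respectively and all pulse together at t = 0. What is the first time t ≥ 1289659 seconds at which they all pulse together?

Joint pulses occur at multiples of LCM(1020, 300, 348).
1020 = 2^2 × 3 × 5 × 17
300 = 2^2 × 3 × 5^2
348 = 2^2 × 3 × 29
LCM(1020, 300, 348) = 2^2 × 3 × 5^2 × 17 × 29 = 147900.
Smallest multiple of 147900 that is ≥ 1289659: ⌈1289659/147900⌉ × 147900 = 9 × 147900 = 1331100.

1331100 seconds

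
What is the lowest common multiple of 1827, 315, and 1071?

1827 = 3^2 × 7 × 29
315 = 3^2 × 5 × 7
1071 = 3^2 × 7 × 17
LCM(1827, 315, 1071) = 3^2 × 5 × 7 × 17 × 29 = 155295.

155295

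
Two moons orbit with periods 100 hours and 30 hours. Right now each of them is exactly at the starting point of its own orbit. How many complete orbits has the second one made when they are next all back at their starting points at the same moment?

10 orbits

All finish a whole number of cycles simultaneously at t = LCM of the periods.
100 = 2^2 × 5^2
30 = 2 × 3 × 5
LCM(100, 30) = 2^2 × 3 × 5^2 = 300.
Orbits for period 30: 300 / 30 = 10.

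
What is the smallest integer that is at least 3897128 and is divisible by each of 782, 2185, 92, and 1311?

The integer must be a common multiple of 782, 2185, 92, and 1311, so a multiple of their LCM.
782 = 2 × 17 × 23
2185 = 5 × 19 × 23
92 = 2^2 × 23
1311 = 3 × 19 × 23
LCM(782, 2185, 92, 1311) = 2^2 × 3 × 5 × 17 × 19 × 23 = 445740.
Smallest multiple of 445740 that is ≥ 3897128: ⌈3897128/445740⌉ × 445740 = 9 × 445740 = 4011660.

4011660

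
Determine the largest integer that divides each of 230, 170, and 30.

230 = 2 × 5 × 23
170 = 2 × 5 × 17
30 = 2 × 3 × 5
gcd(230, 170, 30) = 2 × 5 = 10.

10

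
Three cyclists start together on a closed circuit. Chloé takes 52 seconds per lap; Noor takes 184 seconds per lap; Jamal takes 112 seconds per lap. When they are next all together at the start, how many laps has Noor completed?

All finish a whole number of cycles simultaneously at t = LCM of the periods.
52 = 2^2 × 13
184 = 2^3 × 23
112 = 2^4 × 7
LCM(52, 184, 112) = 2^4 × 7 × 13 × 23 = 33488.
Laps for period 184: 33488 / 184 = 182.

182 laps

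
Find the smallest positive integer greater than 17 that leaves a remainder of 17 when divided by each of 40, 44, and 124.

N − 17 must be a common multiple of 40, 44, and 124.
40 = 2^3 × 5
44 = 2^2 × 11
124 = 2^2 × 31
LCM(40, 44, 124) = 2^3 × 5 × 11 × 31 = 13640.
Smallest N > 17 is LCM + 17 = 13640 + 17 = 13657.

13657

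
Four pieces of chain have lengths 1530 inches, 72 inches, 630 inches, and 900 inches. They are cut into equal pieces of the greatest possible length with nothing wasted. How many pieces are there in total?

Piece length = gcd(1530, 72, 630, 900).
1530 = 2 × 3^2 × 5 × 17
72 = 2^3 × 3^2
630 = 2 × 3^2 × 5 × 7
900 = 2^2 × 3^2 × 5^2
gcd(1530, 72, 630, 900) = 2 × 3^2 = 18.
Total pieces = 1530/18 + 72/18 + 630/18 + 900/18 = 85 + 4 + 35 + 50 = 174.

174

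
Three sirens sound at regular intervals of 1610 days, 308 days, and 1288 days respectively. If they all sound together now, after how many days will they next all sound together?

70840 days

The first simultaneous occurrence is after LCM of the individual periods.
1610 = 2 × 5 × 7 × 23
308 = 2^2 × 7 × 11
1288 = 2^3 × 7 × 23
LCM(1610, 308, 1288) = 2^3 × 5 × 7 × 11 × 23 = 70840.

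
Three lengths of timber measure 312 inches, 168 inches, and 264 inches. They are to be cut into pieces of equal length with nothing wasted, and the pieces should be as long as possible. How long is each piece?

The greatest length dividing all of 312, 168, and 264 is their gcd.
312 = 2^3 × 3 × 13
168 = 2^3 × 3 × 7
264 = 2^3 × 3 × 11
gcd(312, 168, 264) = 2^3 × 3 = 24.

24 inches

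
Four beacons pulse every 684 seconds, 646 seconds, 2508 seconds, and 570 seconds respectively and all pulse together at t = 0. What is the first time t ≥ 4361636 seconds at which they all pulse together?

4476780 seconds

Joint pulses occur at multiples of LCM(684, 646, 2508, 570).
684 = 2^2 × 3^2 × 19
646 = 2 × 17 × 19
2508 = 2^2 × 3 × 11 × 19
570 = 2 × 3 × 5 × 19
LCM(684, 646, 2508, 570) = 2^2 × 3^2 × 5 × 11 × 17 × 19 = 639540.
Smallest multiple of 639540 that is ≥ 4361636: ⌈4361636/639540⌉ × 639540 = 7 × 639540 = 4476780.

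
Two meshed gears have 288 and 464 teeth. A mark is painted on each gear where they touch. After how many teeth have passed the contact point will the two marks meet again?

They coincide at every common multiple of the periods; the first is the LCM.
288 = 2^5 × 3^2
464 = 2^4 × 29
LCM(288, 464) = 2^5 × 3^2 × 29 = 8352.

8352 teeth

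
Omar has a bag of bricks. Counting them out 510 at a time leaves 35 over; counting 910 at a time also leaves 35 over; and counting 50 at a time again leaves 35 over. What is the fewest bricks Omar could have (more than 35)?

N − 35 must be a common multiple of 510, 910, and 50.
510 = 2 × 3 × 5 × 17
910 = 2 × 5 × 7 × 13
50 = 2 × 5^2
LCM(510, 910, 50) = 2 × 3 × 5^2 × 7 × 13 × 17 = 232050.
Smallest N > 35 is LCM + 35 = 232050 + 35 = 232085.

232085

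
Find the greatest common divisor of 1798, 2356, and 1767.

1798 = 2 × 29 × 31
2356 = 2^2 × 19 × 31
1767 = 3 × 19 × 31
gcd(1798, 2356, 1767) = 31.

31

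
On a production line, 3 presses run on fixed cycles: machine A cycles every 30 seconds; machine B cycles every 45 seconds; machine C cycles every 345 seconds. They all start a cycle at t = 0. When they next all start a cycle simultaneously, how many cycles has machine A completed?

69 cycles

They are all back at their starting positions together after one LCM of the periods.
30 = 2 × 3 × 5
45 = 3^2 × 5
345 = 3 × 5 × 23
LCM(30, 45, 345) = 2 × 3^2 × 5 × 23 = 2070.
Cycles for period 30: 2070 / 30 = 69.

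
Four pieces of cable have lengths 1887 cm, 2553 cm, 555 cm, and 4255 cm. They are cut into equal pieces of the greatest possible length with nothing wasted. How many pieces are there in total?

250

Piece length = gcd(1887, 2553, 555, 4255).
1887 = 3 × 17 × 37
2553 = 3 × 23 × 37
555 = 3 × 5 × 37
4255 = 5 × 23 × 37
gcd(1887, 2553, 555, 4255) = 37.
Total pieces = 1887/37 + 2553/37 + 555/37 + 4255/37 = 51 + 69 + 15 + 115 = 250.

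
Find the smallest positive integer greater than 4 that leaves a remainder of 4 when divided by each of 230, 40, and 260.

N − 4 must be a common multiple of 230, 40, and 260.
230 = 2 × 5 × 23
40 = 2^3 × 5
260 = 2^2 × 5 × 13
LCM(230, 40, 260) = 2^3 × 5 × 13 × 23 = 11960.
Smallest N > 4 is LCM + 4 = 11960 + 4 = 11964.

11964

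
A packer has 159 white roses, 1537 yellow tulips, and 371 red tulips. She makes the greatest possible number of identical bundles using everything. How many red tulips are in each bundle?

7

Number of bundles = gcd(159, 1537, 371).
159 = 3 × 53
1537 = 29 × 53
371 = 7 × 53
gcd(159, 1537, 371) = 53.
red tulips per bundle = 371 / 53 = 7.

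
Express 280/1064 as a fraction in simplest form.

5/19

280 = 2^3 × 5 × 7
1064 = 2^3 × 7 × 19
gcd(280, 1064) = 2^3 × 7 = 56.
Divide numerator and denominator by 56: 280/1064 = 5/19.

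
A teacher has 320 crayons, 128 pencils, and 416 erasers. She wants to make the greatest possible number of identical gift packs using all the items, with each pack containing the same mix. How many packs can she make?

32 packs

The pack count must divide each quantity, so the greatest is gcd(320, 128, 416).
320 = 2^6 × 5
128 = 2^7
416 = 2^5 × 13
gcd(320, 128, 416) = 2^5 = 32.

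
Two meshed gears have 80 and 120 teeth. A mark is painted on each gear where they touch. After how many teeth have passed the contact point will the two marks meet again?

240 teeth

The first simultaneous occurrence is after LCM of the individual periods.
80 = 2^4 × 5
120 = 2^3 × 3 × 5
LCM(80, 120) = 2^4 × 3 × 5 = 240.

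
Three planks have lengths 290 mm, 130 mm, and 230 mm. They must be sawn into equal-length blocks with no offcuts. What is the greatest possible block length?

The block length must divide every plank, so the greatest is gcd(290, 130, 230).
290 = 2 × 5 × 29
130 = 2 × 5 × 13
230 = 2 × 5 × 23
gcd(290, 130, 230) = 2 × 5 = 10.

10 mm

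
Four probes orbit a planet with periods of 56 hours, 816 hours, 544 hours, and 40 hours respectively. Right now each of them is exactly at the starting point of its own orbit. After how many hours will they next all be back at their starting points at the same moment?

57120 hours

We need the least common multiple of the intervals.
56 = 2^3 × 7
816 = 2^4 × 3 × 17
544 = 2^5 × 17
40 = 2^3 × 5
LCM(56, 816, 544, 40) = 2^5 × 3 × 5 × 7 × 17 = 57120.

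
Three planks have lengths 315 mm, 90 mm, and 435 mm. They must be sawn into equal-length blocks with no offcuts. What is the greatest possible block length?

15 mm

This is the greatest common divisor of 315, 90, and 435.
315 = 3^2 × 5 × 7
90 = 2 × 3^2 × 5
435 = 3 × 5 × 29
gcd(315, 90, 435) = 3 × 5 = 15.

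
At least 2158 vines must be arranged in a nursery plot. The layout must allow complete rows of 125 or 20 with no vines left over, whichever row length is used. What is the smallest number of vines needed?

The number of vines must be a common multiple of 125 and 20, so a multiple of their LCM.
125 = 5^3
20 = 2^2 × 5
LCM(125, 20) = 2^2 × 5^3 = 500.
Smallest multiple of 500 that is ≥ 2158: ⌈2158/500⌉ × 500 = 5 × 500 = 2500.

2500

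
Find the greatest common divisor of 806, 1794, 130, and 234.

806 = 2 × 13 × 31
1794 = 2 × 3 × 13 × 23
130 = 2 × 5 × 13
234 = 2 × 3^2 × 13
gcd(806, 1794, 130, 234) = 2 × 13 = 26.

26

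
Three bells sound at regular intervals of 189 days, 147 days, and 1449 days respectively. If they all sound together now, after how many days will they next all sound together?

The first simultaneous occurrence is after LCM of the individual periods.
189 = 3^3 × 7
147 = 3 × 7^2
1449 = 3^2 × 7 × 23
LCM(189, 147, 1449) = 3^3 × 7^2 × 23 = 30429.

30429 days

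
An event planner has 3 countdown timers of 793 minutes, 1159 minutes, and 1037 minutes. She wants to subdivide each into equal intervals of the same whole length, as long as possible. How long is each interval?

61 minutes

The interval must divide each timer length; the longest such is the gcd.
793 = 13 × 61
1159 = 19 × 61
1037 = 17 × 61
gcd(793, 1159, 1037) = 61.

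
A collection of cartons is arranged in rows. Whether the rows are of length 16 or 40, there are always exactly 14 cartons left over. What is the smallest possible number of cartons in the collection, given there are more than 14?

94

N − 14 must be a common multiple of 16 and 40.
16 = 2^4
40 = 2^3 × 5
LCM(16, 40) = 2^4 × 5 = 80.
Smallest N > 14 is LCM + 14 = 80 + 14 = 94.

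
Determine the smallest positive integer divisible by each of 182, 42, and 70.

182 = 2 × 7 × 13
42 = 2 × 3 × 7
70 = 2 × 5 × 7
LCM(182, 42, 70) = 2 × 3 × 5 × 7 × 13 = 2730.

2730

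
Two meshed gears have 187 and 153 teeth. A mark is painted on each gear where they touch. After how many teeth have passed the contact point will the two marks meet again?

1683 teeth

The first simultaneous occurrence is after LCM of the individual periods.
187 = 11 × 17
153 = 3^2 × 17
LCM(187, 153) = 3^2 × 11 × 17 = 1683.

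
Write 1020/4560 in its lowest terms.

17/76

1020 = 2^2 × 3 × 5 × 17
4560 = 2^4 × 3 × 5 × 19
gcd(1020, 4560) = 2^2 × 3 × 5 = 60.
Divide numerator and denominator by 60: 1020/4560 = 17/76.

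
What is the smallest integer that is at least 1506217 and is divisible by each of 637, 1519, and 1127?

The integer must be a common multiple of 637, 1519, and 1127, so a multiple of their LCM.
637 = 7^2 × 13
1519 = 7^2 × 31
1127 = 7^2 × 23
LCM(637, 1519, 1127) = 7^2 × 13 × 23 × 31 = 454181.
Smallest multiple of 454181 that is ≥ 1506217: ⌈1506217/454181⌉ × 454181 = 4 × 454181 = 1816724.

1816724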